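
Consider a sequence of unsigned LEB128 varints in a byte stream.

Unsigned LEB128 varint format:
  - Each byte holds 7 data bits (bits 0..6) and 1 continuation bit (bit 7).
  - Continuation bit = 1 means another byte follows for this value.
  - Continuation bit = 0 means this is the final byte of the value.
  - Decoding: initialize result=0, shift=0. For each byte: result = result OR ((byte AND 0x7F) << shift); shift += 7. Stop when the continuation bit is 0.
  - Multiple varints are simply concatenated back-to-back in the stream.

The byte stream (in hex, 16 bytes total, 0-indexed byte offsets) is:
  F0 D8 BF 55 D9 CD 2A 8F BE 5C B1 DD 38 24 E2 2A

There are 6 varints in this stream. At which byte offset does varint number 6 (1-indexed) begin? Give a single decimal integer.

  byte[0]=0xF0 cont=1 payload=0x70=112: acc |= 112<<0 -> acc=112 shift=7
  byte[1]=0xD8 cont=1 payload=0x58=88: acc |= 88<<7 -> acc=11376 shift=14
  byte[2]=0xBF cont=1 payload=0x3F=63: acc |= 63<<14 -> acc=1043568 shift=21
  byte[3]=0x55 cont=0 payload=0x55=85: acc |= 85<<21 -> acc=179301488 shift=28 [end]
Varint 1: bytes[0:4] = F0 D8 BF 55 -> value 179301488 (4 byte(s))
  byte[4]=0xD9 cont=1 payload=0x59=89: acc |= 89<<0 -> acc=89 shift=7
  byte[5]=0xCD cont=1 payload=0x4D=77: acc |= 77<<7 -> acc=9945 shift=14
  byte[6]=0x2A cont=0 payload=0x2A=42: acc |= 42<<14 -> acc=698073 shift=21 [end]
Varint 2: bytes[4:7] = D9 CD 2A -> value 698073 (3 byte(s))
  byte[7]=0x8F cont=1 payload=0x0F=15: acc |= 15<<0 -> acc=15 shift=7
  byte[8]=0xBE cont=1 payload=0x3E=62: acc |= 62<<7 -> acc=7951 shift=14
  byte[9]=0x5C cont=0 payload=0x5C=92: acc |= 92<<14 -> acc=1515279 shift=21 [end]
Varint 3: bytes[7:10] = 8F BE 5C -> value 1515279 (3 byte(s))
  byte[10]=0xB1 cont=1 payload=0x31=49: acc |= 49<<0 -> acc=49 shift=7
  byte[11]=0xDD cont=1 payload=0x5D=93: acc |= 93<<7 -> acc=11953 shift=14
  byte[12]=0x38 cont=0 payload=0x38=56: acc |= 56<<14 -> acc=929457 shift=21 [end]
Varint 4: bytes[10:13] = B1 DD 38 -> value 929457 (3 byte(s))
  byte[13]=0x24 cont=0 payload=0x24=36: acc |= 36<<0 -> acc=36 shift=7 [end]
Varint 5: bytes[13:14] = 24 -> value 36 (1 byte(s))
  byte[14]=0xE2 cont=1 payload=0x62=98: acc |= 98<<0 -> acc=98 shift=7
  byte[15]=0x2A cont=0 payload=0x2A=42: acc |= 42<<7 -> acc=5474 shift=14 [end]
Varint 6: bytes[14:16] = E2 2A -> value 5474 (2 byte(s))

Answer: 14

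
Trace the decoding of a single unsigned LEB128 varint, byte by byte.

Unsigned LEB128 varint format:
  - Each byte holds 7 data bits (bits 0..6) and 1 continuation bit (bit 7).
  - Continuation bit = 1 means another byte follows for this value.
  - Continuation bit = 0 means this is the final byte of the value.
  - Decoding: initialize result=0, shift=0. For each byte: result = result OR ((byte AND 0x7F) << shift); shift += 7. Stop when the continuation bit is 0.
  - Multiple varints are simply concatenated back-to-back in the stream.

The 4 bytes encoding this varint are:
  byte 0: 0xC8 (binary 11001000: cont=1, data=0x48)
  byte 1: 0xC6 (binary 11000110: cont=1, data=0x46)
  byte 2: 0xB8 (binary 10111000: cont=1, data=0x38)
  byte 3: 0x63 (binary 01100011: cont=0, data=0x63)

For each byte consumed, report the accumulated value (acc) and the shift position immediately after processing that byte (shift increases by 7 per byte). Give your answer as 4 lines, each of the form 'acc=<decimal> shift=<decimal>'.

Answer: acc=72 shift=7
acc=9032 shift=14
acc=926536 shift=21
acc=208544584 shift=28

Derivation:
byte 0=0xC8: payload=0x48=72, contrib = 72<<0 = 72; acc -> 72, shift -> 7
byte 1=0xC6: payload=0x46=70, contrib = 70<<7 = 8960; acc -> 9032, shift -> 14
byte 2=0xB8: payload=0x38=56, contrib = 56<<14 = 917504; acc -> 926536, shift -> 21
byte 3=0x63: payload=0x63=99, contrib = 99<<21 = 207618048; acc -> 208544584, shift -> 28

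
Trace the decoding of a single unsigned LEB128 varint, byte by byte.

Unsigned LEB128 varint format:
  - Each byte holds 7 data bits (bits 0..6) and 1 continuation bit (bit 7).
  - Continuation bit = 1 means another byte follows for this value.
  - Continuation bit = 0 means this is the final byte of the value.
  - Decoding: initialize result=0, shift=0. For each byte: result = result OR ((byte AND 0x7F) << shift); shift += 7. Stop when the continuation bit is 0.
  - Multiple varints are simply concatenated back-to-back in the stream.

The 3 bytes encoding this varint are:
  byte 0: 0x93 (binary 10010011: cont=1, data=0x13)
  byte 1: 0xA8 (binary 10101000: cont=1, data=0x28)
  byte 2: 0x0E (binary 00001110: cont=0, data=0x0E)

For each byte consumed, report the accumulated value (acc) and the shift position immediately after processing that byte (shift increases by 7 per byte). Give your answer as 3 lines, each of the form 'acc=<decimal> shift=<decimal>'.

byte 0=0x93: payload=0x13=19, contrib = 19<<0 = 19; acc -> 19, shift -> 7
byte 1=0xA8: payload=0x28=40, contrib = 40<<7 = 5120; acc -> 5139, shift -> 14
byte 2=0x0E: payload=0x0E=14, contrib = 14<<14 = 229376; acc -> 234515, shift -> 21

Answer: acc=19 shift=7
acc=5139 shift=14
acc=234515 shift=21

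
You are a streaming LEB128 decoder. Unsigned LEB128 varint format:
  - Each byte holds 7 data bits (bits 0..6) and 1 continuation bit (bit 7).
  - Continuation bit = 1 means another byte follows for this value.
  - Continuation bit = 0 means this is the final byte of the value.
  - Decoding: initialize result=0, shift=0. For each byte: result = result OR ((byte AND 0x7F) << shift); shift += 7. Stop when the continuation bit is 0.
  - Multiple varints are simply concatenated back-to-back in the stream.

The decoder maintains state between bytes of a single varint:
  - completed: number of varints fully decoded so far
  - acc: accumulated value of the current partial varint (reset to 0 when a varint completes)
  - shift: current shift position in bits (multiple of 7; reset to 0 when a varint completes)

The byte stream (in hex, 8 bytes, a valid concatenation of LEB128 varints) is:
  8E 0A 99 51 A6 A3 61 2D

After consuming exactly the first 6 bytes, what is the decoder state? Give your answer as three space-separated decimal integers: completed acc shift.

byte[0]=0x8E cont=1 payload=0x0E: acc |= 14<<0 -> completed=0 acc=14 shift=7
byte[1]=0x0A cont=0 payload=0x0A: varint #1 complete (value=1294); reset -> completed=1 acc=0 shift=0
byte[2]=0x99 cont=1 payload=0x19: acc |= 25<<0 -> completed=1 acc=25 shift=7
byte[3]=0x51 cont=0 payload=0x51: varint #2 complete (value=10393); reset -> completed=2 acc=0 shift=0
byte[4]=0xA6 cont=1 payload=0x26: acc |= 38<<0 -> completed=2 acc=38 shift=7
byte[5]=0xA3 cont=1 payload=0x23: acc |= 35<<7 -> completed=2 acc=4518 shift=14

Answer: 2 4518 14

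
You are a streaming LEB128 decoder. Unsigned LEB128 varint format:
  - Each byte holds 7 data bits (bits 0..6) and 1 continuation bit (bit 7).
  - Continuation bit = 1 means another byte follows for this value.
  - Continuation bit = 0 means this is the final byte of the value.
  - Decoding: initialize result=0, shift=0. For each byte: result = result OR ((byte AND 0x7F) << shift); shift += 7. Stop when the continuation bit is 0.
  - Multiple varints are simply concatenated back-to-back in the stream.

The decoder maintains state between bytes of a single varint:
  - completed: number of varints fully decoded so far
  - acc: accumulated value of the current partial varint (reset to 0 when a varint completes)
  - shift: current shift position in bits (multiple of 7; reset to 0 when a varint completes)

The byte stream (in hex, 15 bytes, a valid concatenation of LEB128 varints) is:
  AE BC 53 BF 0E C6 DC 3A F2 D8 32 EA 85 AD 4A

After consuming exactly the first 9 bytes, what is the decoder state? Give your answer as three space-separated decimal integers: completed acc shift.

byte[0]=0xAE cont=1 payload=0x2E: acc |= 46<<0 -> completed=0 acc=46 shift=7
byte[1]=0xBC cont=1 payload=0x3C: acc |= 60<<7 -> completed=0 acc=7726 shift=14
byte[2]=0x53 cont=0 payload=0x53: varint #1 complete (value=1367598); reset -> completed=1 acc=0 shift=0
byte[3]=0xBF cont=1 payload=0x3F: acc |= 63<<0 -> completed=1 acc=63 shift=7
byte[4]=0x0E cont=0 payload=0x0E: varint #2 complete (value=1855); reset -> completed=2 acc=0 shift=0
byte[5]=0xC6 cont=1 payload=0x46: acc |= 70<<0 -> completed=2 acc=70 shift=7
byte[6]=0xDC cont=1 payload=0x5C: acc |= 92<<7 -> completed=2 acc=11846 shift=14
byte[7]=0x3A cont=0 payload=0x3A: varint #3 complete (value=962118); reset -> completed=3 acc=0 shift=0
byte[8]=0xF2 cont=1 payload=0x72: acc |= 114<<0 -> completed=3 acc=114 shift=7

Answer: 3 114 7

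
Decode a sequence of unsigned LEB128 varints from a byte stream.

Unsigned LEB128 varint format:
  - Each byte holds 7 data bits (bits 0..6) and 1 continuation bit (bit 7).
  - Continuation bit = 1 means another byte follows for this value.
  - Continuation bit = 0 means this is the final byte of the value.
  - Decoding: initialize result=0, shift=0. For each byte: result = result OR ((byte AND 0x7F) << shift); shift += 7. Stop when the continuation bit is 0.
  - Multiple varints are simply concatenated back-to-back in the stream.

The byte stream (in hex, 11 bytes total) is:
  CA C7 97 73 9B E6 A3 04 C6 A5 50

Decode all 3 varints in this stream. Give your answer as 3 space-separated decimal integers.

Answer: 241558474 8975131 1315526

Derivation:
  byte[0]=0xCA cont=1 payload=0x4A=74: acc |= 74<<0 -> acc=74 shift=7
  byte[1]=0xC7 cont=1 payload=0x47=71: acc |= 71<<7 -> acc=9162 shift=14
  byte[2]=0x97 cont=1 payload=0x17=23: acc |= 23<<14 -> acc=385994 shift=21
  byte[3]=0x73 cont=0 payload=0x73=115: acc |= 115<<21 -> acc=241558474 shift=28 [end]
Varint 1: bytes[0:4] = CA C7 97 73 -> value 241558474 (4 byte(s))
  byte[4]=0x9B cont=1 payload=0x1B=27: acc |= 27<<0 -> acc=27 shift=7
  byte[5]=0xE6 cont=1 payload=0x66=102: acc |= 102<<7 -> acc=13083 shift=14
  byte[6]=0xA3 cont=1 payload=0x23=35: acc |= 35<<14 -> acc=586523 shift=21
  byte[7]=0x04 cont=0 payload=0x04=4: acc |= 4<<21 -> acc=8975131 shift=28 [end]
Varint 2: bytes[4:8] = 9B E6 A3 04 -> value 8975131 (4 byte(s))
  byte[8]=0xC6 cont=1 payload=0x46=70: acc |= 70<<0 -> acc=70 shift=7
  byte[9]=0xA5 cont=1 payload=0x25=37: acc |= 37<<7 -> acc=4806 shift=14
  byte[10]=0x50 cont=0 payload=0x50=80: acc |= 80<<14 -> acc=1315526 shift=21 [end]
Varint 3: bytes[8:11] = C6 A5 50 -> value 1315526 (3 byte(s))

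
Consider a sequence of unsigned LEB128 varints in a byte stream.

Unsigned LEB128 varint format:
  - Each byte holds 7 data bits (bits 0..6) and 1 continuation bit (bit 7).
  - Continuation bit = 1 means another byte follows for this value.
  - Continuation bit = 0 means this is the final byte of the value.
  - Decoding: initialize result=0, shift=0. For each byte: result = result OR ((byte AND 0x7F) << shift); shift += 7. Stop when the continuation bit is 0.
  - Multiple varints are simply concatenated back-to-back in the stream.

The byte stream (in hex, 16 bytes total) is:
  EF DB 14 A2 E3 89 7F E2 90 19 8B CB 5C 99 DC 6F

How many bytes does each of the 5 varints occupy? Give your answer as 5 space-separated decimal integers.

  byte[0]=0xEF cont=1 payload=0x6F=111: acc |= 111<<0 -> acc=111 shift=7
  byte[1]=0xDB cont=1 payload=0x5B=91: acc |= 91<<7 -> acc=11759 shift=14
  byte[2]=0x14 cont=0 payload=0x14=20: acc |= 20<<14 -> acc=339439 shift=21 [end]
Varint 1: bytes[0:3] = EF DB 14 -> value 339439 (3 byte(s))
  byte[3]=0xA2 cont=1 payload=0x22=34: acc |= 34<<0 -> acc=34 shift=7
  byte[4]=0xE3 cont=1 payload=0x63=99: acc |= 99<<7 -> acc=12706 shift=14
  byte[5]=0x89 cont=1 payload=0x09=9: acc |= 9<<14 -> acc=160162 shift=21
  byte[6]=0x7F cont=0 payload=0x7F=127: acc |= 127<<21 -> acc=266498466 shift=28 [end]
Varint 2: bytes[3:7] = A2 E3 89 7F -> value 266498466 (4 byte(s))
  byte[7]=0xE2 cont=1 payload=0x62=98: acc |= 98<<0 -> acc=98 shift=7
  byte[8]=0x90 cont=1 payload=0x10=16: acc |= 16<<7 -> acc=2146 shift=14
  byte[9]=0x19 cont=0 payload=0x19=25: acc |= 25<<14 -> acc=411746 shift=21 [end]
Varint 3: bytes[7:10] = E2 90 19 -> value 411746 (3 byte(s))
  byte[10]=0x8B cont=1 payload=0x0B=11: acc |= 11<<0 -> acc=11 shift=7
  byte[11]=0xCB cont=1 payload=0x4B=75: acc |= 75<<7 -> acc=9611 shift=14
  byte[12]=0x5C cont=0 payload=0x5C=92: acc |= 92<<14 -> acc=1516939 shift=21 [end]
Varint 4: bytes[10:13] = 8B CB 5C -> value 1516939 (3 byte(s))
  byte[13]=0x99 cont=1 payload=0x19=25: acc |= 25<<0 -> acc=25 shift=7
  byte[14]=0xDC cont=1 payload=0x5C=92: acc |= 92<<7 -> acc=11801 shift=14
  byte[15]=0x6F cont=0 payload=0x6F=111: acc |= 111<<14 -> acc=1830425 shift=21 [end]
Varint 5: bytes[13:16] = 99 DC 6F -> value 1830425 (3 byte(s))

Answer: 3 4 3 3 3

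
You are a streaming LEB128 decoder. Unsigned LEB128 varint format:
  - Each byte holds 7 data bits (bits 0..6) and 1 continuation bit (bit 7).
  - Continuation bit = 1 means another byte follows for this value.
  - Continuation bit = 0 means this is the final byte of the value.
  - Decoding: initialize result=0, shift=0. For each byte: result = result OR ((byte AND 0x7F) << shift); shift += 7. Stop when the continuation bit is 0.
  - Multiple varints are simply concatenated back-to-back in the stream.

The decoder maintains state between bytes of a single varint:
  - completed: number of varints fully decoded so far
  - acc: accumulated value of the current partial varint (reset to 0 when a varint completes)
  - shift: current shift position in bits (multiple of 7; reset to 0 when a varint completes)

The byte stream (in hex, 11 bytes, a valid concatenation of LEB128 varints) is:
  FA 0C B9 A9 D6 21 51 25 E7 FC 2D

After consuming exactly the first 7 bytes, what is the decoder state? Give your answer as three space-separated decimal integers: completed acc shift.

Answer: 3 0 0

Derivation:
byte[0]=0xFA cont=1 payload=0x7A: acc |= 122<<0 -> completed=0 acc=122 shift=7
byte[1]=0x0C cont=0 payload=0x0C: varint #1 complete (value=1658); reset -> completed=1 acc=0 shift=0
byte[2]=0xB9 cont=1 payload=0x39: acc |= 57<<0 -> completed=1 acc=57 shift=7
byte[3]=0xA9 cont=1 payload=0x29: acc |= 41<<7 -> completed=1 acc=5305 shift=14
byte[4]=0xD6 cont=1 payload=0x56: acc |= 86<<14 -> completed=1 acc=1414329 shift=21
byte[5]=0x21 cont=0 payload=0x21: varint #2 complete (value=70620345); reset -> completed=2 acc=0 shift=0
byte[6]=0x51 cont=0 payload=0x51: varint #3 complete (value=81); reset -> completed=3 acc=0 shift=0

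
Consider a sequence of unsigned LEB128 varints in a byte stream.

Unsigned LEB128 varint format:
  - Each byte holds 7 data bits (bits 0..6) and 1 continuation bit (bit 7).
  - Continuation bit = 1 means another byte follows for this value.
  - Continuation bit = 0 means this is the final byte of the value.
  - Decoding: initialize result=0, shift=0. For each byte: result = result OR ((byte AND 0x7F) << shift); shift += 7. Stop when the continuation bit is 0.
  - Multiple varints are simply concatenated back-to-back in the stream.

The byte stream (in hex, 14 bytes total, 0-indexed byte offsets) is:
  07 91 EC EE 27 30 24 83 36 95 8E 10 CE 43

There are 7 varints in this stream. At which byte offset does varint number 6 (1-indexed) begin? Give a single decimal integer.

Answer: 9

Derivation:
  byte[0]=0x07 cont=0 payload=0x07=7: acc |= 7<<0 -> acc=7 shift=7 [end]
Varint 1: bytes[0:1] = 07 -> value 7 (1 byte(s))
  byte[1]=0x91 cont=1 payload=0x11=17: acc |= 17<<0 -> acc=17 shift=7
  byte[2]=0xEC cont=1 payload=0x6C=108: acc |= 108<<7 -> acc=13841 shift=14
  byte[3]=0xEE cont=1 payload=0x6E=110: acc |= 110<<14 -> acc=1816081 shift=21
  byte[4]=0x27 cont=0 payload=0x27=39: acc |= 39<<21 -> acc=83605009 shift=28 [end]
Varint 2: bytes[1:5] = 91 EC EE 27 -> value 83605009 (4 byte(s))
  byte[5]=0x30 cont=0 payload=0x30=48: acc |= 48<<0 -> acc=48 shift=7 [end]
Varint 3: bytes[5:6] = 30 -> value 48 (1 byte(s))
  byte[6]=0x24 cont=0 payload=0x24=36: acc |= 36<<0 -> acc=36 shift=7 [end]
Varint 4: bytes[6:7] = 24 -> value 36 (1 byte(s))
  byte[7]=0x83 cont=1 payload=0x03=3: acc |= 3<<0 -> acc=3 shift=7
  byte[8]=0x36 cont=0 payload=0x36=54: acc |= 54<<7 -> acc=6915 shift=14 [end]
Varint 5: bytes[7:9] = 83 36 -> value 6915 (2 byte(s))
  byte[9]=0x95 cont=1 payload=0x15=21: acc |= 21<<0 -> acc=21 shift=7
  byte[10]=0x8E cont=1 payload=0x0E=14: acc |= 14<<7 -> acc=1813 shift=14
  byte[11]=0x10 cont=0 payload=0x10=16: acc |= 16<<14 -> acc=263957 shift=21 [end]
Varint 6: bytes[9:12] = 95 8E 10 -> value 263957 (3 byte(s))
  byte[12]=0xCE cont=1 payload=0x4E=78: acc |= 78<<0 -> acc=78 shift=7
  byte[13]=0x43 cont=0 payload=0x43=67: acc |= 67<<7 -> acc=8654 shift=14 [end]
Varint 7: bytes[12:14] = CE 43 -> value 8654 (2 byte(s))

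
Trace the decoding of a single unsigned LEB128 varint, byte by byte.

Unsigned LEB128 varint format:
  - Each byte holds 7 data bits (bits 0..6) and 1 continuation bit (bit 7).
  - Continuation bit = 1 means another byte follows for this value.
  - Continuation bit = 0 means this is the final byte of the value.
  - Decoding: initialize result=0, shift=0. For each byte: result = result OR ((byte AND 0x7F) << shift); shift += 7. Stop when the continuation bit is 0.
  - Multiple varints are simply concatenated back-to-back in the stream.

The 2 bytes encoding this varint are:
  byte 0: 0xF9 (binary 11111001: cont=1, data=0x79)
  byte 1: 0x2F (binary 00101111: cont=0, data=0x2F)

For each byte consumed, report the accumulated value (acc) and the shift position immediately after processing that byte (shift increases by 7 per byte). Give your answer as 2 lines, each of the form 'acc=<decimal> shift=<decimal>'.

Answer: acc=121 shift=7
acc=6137 shift=14

Derivation:
byte 0=0xF9: payload=0x79=121, contrib = 121<<0 = 121; acc -> 121, shift -> 7
byte 1=0x2F: payload=0x2F=47, contrib = 47<<7 = 6016; acc -> 6137, shift -> 14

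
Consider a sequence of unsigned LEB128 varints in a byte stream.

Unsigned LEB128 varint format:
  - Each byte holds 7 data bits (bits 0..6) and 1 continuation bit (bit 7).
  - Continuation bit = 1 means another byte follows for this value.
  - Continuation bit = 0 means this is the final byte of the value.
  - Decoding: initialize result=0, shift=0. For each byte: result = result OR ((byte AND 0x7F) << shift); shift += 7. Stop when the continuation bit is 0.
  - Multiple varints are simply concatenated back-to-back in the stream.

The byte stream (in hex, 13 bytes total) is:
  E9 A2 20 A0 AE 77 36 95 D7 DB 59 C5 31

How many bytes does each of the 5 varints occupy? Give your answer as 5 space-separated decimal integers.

  byte[0]=0xE9 cont=1 payload=0x69=105: acc |= 105<<0 -> acc=105 shift=7
  byte[1]=0xA2 cont=1 payload=0x22=34: acc |= 34<<7 -> acc=4457 shift=14
  byte[2]=0x20 cont=0 payload=0x20=32: acc |= 32<<14 -> acc=528745 shift=21 [end]
Varint 1: bytes[0:3] = E9 A2 20 -> value 528745 (3 byte(s))
  byte[3]=0xA0 cont=1 payload=0x20=32: acc |= 32<<0 -> acc=32 shift=7
  byte[4]=0xAE cont=1 payload=0x2E=46: acc |= 46<<7 -> acc=5920 shift=14
  byte[5]=0x77 cont=0 payload=0x77=119: acc |= 119<<14 -> acc=1955616 shift=21 [end]
Varint 2: bytes[3:6] = A0 AE 77 -> value 1955616 (3 byte(s))
  byte[6]=0x36 cont=0 payload=0x36=54: acc |= 54<<0 -> acc=54 shift=7 [end]
Varint 3: bytes[6:7] = 36 -> value 54 (1 byte(s))
  byte[7]=0x95 cont=1 payload=0x15=21: acc |= 21<<0 -> acc=21 shift=7
  byte[8]=0xD7 cont=1 payload=0x57=87: acc |= 87<<7 -> acc=11157 shift=14
  byte[9]=0xDB cont=1 payload=0x5B=91: acc |= 91<<14 -> acc=1502101 shift=21
  byte[10]=0x59 cont=0 payload=0x59=89: acc |= 89<<21 -> acc=188148629 shift=28 [end]
Varint 4: bytes[7:11] = 95 D7 DB 59 -> value 188148629 (4 byte(s))
  byte[11]=0xC5 cont=1 payload=0x45=69: acc |= 69<<0 -> acc=69 shift=7
  byte[12]=0x31 cont=0 payload=0x31=49: acc |= 49<<7 -> acc=6341 shift=14 [end]
Varint 5: bytes[11:13] = C5 31 -> value 6341 (2 byte(s))

Answer: 3 3 1 4 2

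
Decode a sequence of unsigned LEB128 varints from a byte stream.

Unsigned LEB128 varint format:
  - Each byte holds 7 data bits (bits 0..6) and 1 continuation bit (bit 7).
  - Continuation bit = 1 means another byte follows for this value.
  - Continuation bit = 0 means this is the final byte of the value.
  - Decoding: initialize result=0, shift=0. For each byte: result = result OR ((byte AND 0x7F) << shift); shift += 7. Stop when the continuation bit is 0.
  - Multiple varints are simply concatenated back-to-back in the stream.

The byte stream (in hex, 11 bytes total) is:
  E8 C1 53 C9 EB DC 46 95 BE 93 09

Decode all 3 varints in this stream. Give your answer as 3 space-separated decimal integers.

  byte[0]=0xE8 cont=1 payload=0x68=104: acc |= 104<<0 -> acc=104 shift=7
  byte[1]=0xC1 cont=1 payload=0x41=65: acc |= 65<<7 -> acc=8424 shift=14
  byte[2]=0x53 cont=0 payload=0x53=83: acc |= 83<<14 -> acc=1368296 shift=21 [end]
Varint 1: bytes[0:3] = E8 C1 53 -> value 1368296 (3 byte(s))
  byte[3]=0xC9 cont=1 payload=0x49=73: acc |= 73<<0 -> acc=73 shift=7
  byte[4]=0xEB cont=1 payload=0x6B=107: acc |= 107<<7 -> acc=13769 shift=14
  byte[5]=0xDC cont=1 payload=0x5C=92: acc |= 92<<14 -> acc=1521097 shift=21
  byte[6]=0x46 cont=0 payload=0x46=70: acc |= 70<<21 -> acc=148321737 shift=28 [end]
Varint 2: bytes[3:7] = C9 EB DC 46 -> value 148321737 (4 byte(s))
  byte[7]=0x95 cont=1 payload=0x15=21: acc |= 21<<0 -> acc=21 shift=7
  byte[8]=0xBE cont=1 payload=0x3E=62: acc |= 62<<7 -> acc=7957 shift=14
  byte[9]=0x93 cont=1 payload=0x13=19: acc |= 19<<14 -> acc=319253 shift=21
  byte[10]=0x09 cont=0 payload=0x09=9: acc |= 9<<21 -> acc=19193621 shift=28 [end]
Varint 3: bytes[7:11] = 95 BE 93 09 -> value 19193621 (4 byte(s))

Answer: 1368296 148321737 19193621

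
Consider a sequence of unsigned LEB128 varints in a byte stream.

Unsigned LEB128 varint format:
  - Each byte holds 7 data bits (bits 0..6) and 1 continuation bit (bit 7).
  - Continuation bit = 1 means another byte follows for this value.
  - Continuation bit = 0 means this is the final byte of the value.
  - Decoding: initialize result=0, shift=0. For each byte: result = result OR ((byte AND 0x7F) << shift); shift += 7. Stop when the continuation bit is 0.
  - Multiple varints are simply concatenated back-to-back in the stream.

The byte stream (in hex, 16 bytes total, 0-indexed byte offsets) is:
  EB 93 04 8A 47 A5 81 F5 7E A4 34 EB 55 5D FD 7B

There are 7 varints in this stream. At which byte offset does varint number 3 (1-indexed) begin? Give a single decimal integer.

  byte[0]=0xEB cont=1 payload=0x6B=107: acc |= 107<<0 -> acc=107 shift=7
  byte[1]=0x93 cont=1 payload=0x13=19: acc |= 19<<7 -> acc=2539 shift=14
  byte[2]=0x04 cont=0 payload=0x04=4: acc |= 4<<14 -> acc=68075 shift=21 [end]
Varint 1: bytes[0:3] = EB 93 04 -> value 68075 (3 byte(s))
  byte[3]=0x8A cont=1 payload=0x0A=10: acc |= 10<<0 -> acc=10 shift=7
  byte[4]=0x47 cont=0 payload=0x47=71: acc |= 71<<7 -> acc=9098 shift=14 [end]
Varint 2: bytes[3:5] = 8A 47 -> value 9098 (2 byte(s))
  byte[5]=0xA5 cont=1 payload=0x25=37: acc |= 37<<0 -> acc=37 shift=7
  byte[6]=0x81 cont=1 payload=0x01=1: acc |= 1<<7 -> acc=165 shift=14
  byte[7]=0xF5 cont=1 payload=0x75=117: acc |= 117<<14 -> acc=1917093 shift=21
  byte[8]=0x7E cont=0 payload=0x7E=126: acc |= 126<<21 -> acc=266158245 shift=28 [end]
Varint 3: bytes[5:9] = A5 81 F5 7E -> value 266158245 (4 byte(s))
  byte[9]=0xA4 cont=1 payload=0x24=36: acc |= 36<<0 -> acc=36 shift=7
  byte[10]=0x34 cont=0 payload=0x34=52: acc |= 52<<7 -> acc=6692 shift=14 [end]
Varint 4: bytes[9:11] = A4 34 -> value 6692 (2 byte(s))
  byte[11]=0xEB cont=1 payload=0x6B=107: acc |= 107<<0 -> acc=107 shift=7
  byte[12]=0x55 cont=0 payload=0x55=85: acc |= 85<<7 -> acc=10987 shift=14 [end]
Varint 5: bytes[11:13] = EB 55 -> value 10987 (2 byte(s))
  byte[13]=0x5D cont=0 payload=0x5D=93: acc |= 93<<0 -> acc=93 shift=7 [end]
Varint 6: bytes[13:14] = 5D -> value 93 (1 byte(s))
  byte[14]=0xFD cont=1 payload=0x7D=125: acc |= 125<<0 -> acc=125 shift=7
  byte[15]=0x7B cont=0 payload=0x7B=123: acc |= 123<<7 -> acc=15869 shift=14 [end]
Varint 7: bytes[14:16] = FD 7B -> value 15869 (2 byte(s))

Answer: 5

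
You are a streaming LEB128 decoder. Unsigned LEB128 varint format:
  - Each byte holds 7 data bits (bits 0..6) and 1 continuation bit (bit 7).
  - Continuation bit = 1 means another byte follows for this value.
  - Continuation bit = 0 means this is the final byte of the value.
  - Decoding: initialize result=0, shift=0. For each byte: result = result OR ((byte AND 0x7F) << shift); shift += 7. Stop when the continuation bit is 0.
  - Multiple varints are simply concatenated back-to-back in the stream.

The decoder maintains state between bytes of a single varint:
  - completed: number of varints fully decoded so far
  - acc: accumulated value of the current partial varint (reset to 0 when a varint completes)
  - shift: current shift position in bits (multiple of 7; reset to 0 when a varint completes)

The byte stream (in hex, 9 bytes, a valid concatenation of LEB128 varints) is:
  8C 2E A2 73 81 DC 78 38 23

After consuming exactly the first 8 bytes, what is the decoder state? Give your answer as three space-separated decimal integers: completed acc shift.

Answer: 4 0 0

Derivation:
byte[0]=0x8C cont=1 payload=0x0C: acc |= 12<<0 -> completed=0 acc=12 shift=7
byte[1]=0x2E cont=0 payload=0x2E: varint #1 complete (value=5900); reset -> completed=1 acc=0 shift=0
byte[2]=0xA2 cont=1 payload=0x22: acc |= 34<<0 -> completed=1 acc=34 shift=7
byte[3]=0x73 cont=0 payload=0x73: varint #2 complete (value=14754); reset -> completed=2 acc=0 shift=0
byte[4]=0x81 cont=1 payload=0x01: acc |= 1<<0 -> completed=2 acc=1 shift=7
byte[5]=0xDC cont=1 payload=0x5C: acc |= 92<<7 -> completed=2 acc=11777 shift=14
byte[6]=0x78 cont=0 payload=0x78: varint #3 complete (value=1977857); reset -> completed=3 acc=0 shift=0
byte[7]=0x38 cont=0 payload=0x38: varint #4 complete (value=56); reset -> completed=4 acc=0 shift=0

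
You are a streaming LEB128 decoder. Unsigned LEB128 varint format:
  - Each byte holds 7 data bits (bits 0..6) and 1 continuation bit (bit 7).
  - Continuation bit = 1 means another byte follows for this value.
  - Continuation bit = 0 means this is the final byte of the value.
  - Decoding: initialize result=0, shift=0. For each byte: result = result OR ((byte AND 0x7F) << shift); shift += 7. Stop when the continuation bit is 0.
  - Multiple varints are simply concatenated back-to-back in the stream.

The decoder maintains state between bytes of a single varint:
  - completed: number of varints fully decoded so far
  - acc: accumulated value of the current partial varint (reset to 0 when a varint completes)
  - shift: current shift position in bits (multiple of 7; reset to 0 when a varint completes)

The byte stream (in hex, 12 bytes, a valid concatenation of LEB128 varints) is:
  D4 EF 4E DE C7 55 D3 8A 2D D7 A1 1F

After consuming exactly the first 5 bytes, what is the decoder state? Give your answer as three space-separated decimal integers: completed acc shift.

Answer: 1 9182 14

Derivation:
byte[0]=0xD4 cont=1 payload=0x54: acc |= 84<<0 -> completed=0 acc=84 shift=7
byte[1]=0xEF cont=1 payload=0x6F: acc |= 111<<7 -> completed=0 acc=14292 shift=14
byte[2]=0x4E cont=0 payload=0x4E: varint #1 complete (value=1292244); reset -> completed=1 acc=0 shift=0
byte[3]=0xDE cont=1 payload=0x5E: acc |= 94<<0 -> completed=1 acc=94 shift=7
byte[4]=0xC7 cont=1 payload=0x47: acc |= 71<<7 -> completed=1 acc=9182 shift=14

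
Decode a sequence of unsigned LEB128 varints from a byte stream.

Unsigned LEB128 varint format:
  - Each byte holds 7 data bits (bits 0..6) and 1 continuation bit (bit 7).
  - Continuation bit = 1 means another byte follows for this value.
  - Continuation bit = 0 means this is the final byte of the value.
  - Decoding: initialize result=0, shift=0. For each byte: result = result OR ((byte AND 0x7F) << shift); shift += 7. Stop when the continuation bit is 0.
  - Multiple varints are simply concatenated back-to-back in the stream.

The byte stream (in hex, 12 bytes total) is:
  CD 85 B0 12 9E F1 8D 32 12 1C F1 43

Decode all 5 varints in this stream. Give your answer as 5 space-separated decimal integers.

  byte[0]=0xCD cont=1 payload=0x4D=77: acc |= 77<<0 -> acc=77 shift=7
  byte[1]=0x85 cont=1 payload=0x05=5: acc |= 5<<7 -> acc=717 shift=14
  byte[2]=0xB0 cont=1 payload=0x30=48: acc |= 48<<14 -> acc=787149 shift=21
  byte[3]=0x12 cont=0 payload=0x12=18: acc |= 18<<21 -> acc=38535885 shift=28 [end]
Varint 1: bytes[0:4] = CD 85 B0 12 -> value 38535885 (4 byte(s))
  byte[4]=0x9E cont=1 payload=0x1E=30: acc |= 30<<0 -> acc=30 shift=7
  byte[5]=0xF1 cont=1 payload=0x71=113: acc |= 113<<7 -> acc=14494 shift=14
  byte[6]=0x8D cont=1 payload=0x0D=13: acc |= 13<<14 -> acc=227486 shift=21
  byte[7]=0x32 cont=0 payload=0x32=50: acc |= 50<<21 -> acc=105085086 shift=28 [end]
Varint 2: bytes[4:8] = 9E F1 8D 32 -> value 105085086 (4 byte(s))
  byte[8]=0x12 cont=0 payload=0x12=18: acc |= 18<<0 -> acc=18 shift=7 [end]
Varint 3: bytes[8:9] = 12 -> value 18 (1 byte(s))
  byte[9]=0x1C cont=0 payload=0x1C=28: acc |= 28<<0 -> acc=28 shift=7 [end]
Varint 4: bytes[9:10] = 1C -> value 28 (1 byte(s))
  byte[10]=0xF1 cont=1 payload=0x71=113: acc |= 113<<0 -> acc=113 shift=7
  byte[11]=0x43 cont=0 payload=0x43=67: acc |= 67<<7 -> acc=8689 shift=14 [end]
Varint 5: bytes[10:12] = F1 43 -> value 8689 (2 byte(s))

Answer: 38535885 105085086 18 28 8689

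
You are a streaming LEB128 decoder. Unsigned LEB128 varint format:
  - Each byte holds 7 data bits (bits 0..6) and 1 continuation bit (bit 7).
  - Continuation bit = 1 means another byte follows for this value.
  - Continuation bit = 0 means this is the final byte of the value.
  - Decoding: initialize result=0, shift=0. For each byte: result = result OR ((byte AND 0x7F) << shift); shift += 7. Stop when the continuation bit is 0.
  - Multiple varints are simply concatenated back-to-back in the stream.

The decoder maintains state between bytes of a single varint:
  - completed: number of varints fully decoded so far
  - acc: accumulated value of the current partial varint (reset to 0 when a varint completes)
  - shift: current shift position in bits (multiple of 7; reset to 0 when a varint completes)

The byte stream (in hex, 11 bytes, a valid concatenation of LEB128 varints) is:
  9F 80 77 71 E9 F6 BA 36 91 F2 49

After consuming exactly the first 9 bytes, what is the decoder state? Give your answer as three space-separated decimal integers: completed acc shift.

Answer: 3 17 7

Derivation:
byte[0]=0x9F cont=1 payload=0x1F: acc |= 31<<0 -> completed=0 acc=31 shift=7
byte[1]=0x80 cont=1 payload=0x00: acc |= 0<<7 -> completed=0 acc=31 shift=14
byte[2]=0x77 cont=0 payload=0x77: varint #1 complete (value=1949727); reset -> completed=1 acc=0 shift=0
byte[3]=0x71 cont=0 payload=0x71: varint #2 complete (value=113); reset -> completed=2 acc=0 shift=0
byte[4]=0xE9 cont=1 payload=0x69: acc |= 105<<0 -> completed=2 acc=105 shift=7
byte[5]=0xF6 cont=1 payload=0x76: acc |= 118<<7 -> completed=2 acc=15209 shift=14
byte[6]=0xBA cont=1 payload=0x3A: acc |= 58<<14 -> completed=2 acc=965481 shift=21
byte[7]=0x36 cont=0 payload=0x36: varint #3 complete (value=114211689); reset -> completed=3 acc=0 shift=0
byte[8]=0x91 cont=1 payload=0x11: acc |= 17<<0 -> completed=3 acc=17 shift=7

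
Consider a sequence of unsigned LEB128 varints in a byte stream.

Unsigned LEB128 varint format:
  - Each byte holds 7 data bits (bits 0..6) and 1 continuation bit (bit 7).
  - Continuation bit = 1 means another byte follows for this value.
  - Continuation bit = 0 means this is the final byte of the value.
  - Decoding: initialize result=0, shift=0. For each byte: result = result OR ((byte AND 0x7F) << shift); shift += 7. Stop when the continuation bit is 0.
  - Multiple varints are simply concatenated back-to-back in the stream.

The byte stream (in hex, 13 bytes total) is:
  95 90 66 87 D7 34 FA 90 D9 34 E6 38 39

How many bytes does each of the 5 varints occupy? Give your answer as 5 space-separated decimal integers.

  byte[0]=0x95 cont=1 payload=0x15=21: acc |= 21<<0 -> acc=21 shift=7
  byte[1]=0x90 cont=1 payload=0x10=16: acc |= 16<<7 -> acc=2069 shift=14
  byte[2]=0x66 cont=0 payload=0x66=102: acc |= 102<<14 -> acc=1673237 shift=21 [end]
Varint 1: bytes[0:3] = 95 90 66 -> value 1673237 (3 byte(s))
  byte[3]=0x87 cont=1 payload=0x07=7: acc |= 7<<0 -> acc=7 shift=7
  byte[4]=0xD7 cont=1 payload=0x57=87: acc |= 87<<7 -> acc=11143 shift=14
  byte[5]=0x34 cont=0 payload=0x34=52: acc |= 52<<14 -> acc=863111 shift=21 [end]
Varint 2: bytes[3:6] = 87 D7 34 -> value 863111 (3 byte(s))
  byte[6]=0xFA cont=1 payload=0x7A=122: acc |= 122<<0 -> acc=122 shift=7
  byte[7]=0x90 cont=1 payload=0x10=16: acc |= 16<<7 -> acc=2170 shift=14
  byte[8]=0xD9 cont=1 payload=0x59=89: acc |= 89<<14 -> acc=1460346 shift=21
  byte[9]=0x34 cont=0 payload=0x34=52: acc |= 52<<21 -> acc=110512250 shift=28 [end]
Varint 3: bytes[6:10] = FA 90 D9 34 -> value 110512250 (4 byte(s))
  byte[10]=0xE6 cont=1 payload=0x66=102: acc |= 102<<0 -> acc=102 shift=7
  byte[11]=0x38 cont=0 payload=0x38=56: acc |= 56<<7 -> acc=7270 shift=14 [end]
Varint 4: bytes[10:12] = E6 38 -> value 7270 (2 byte(s))
  byte[12]=0x39 cont=0 payload=0x39=57: acc |= 57<<0 -> acc=57 shift=7 [end]
Varint 5: bytes[12:13] = 39 -> value 57 (1 byte(s))

Answer: 3 3 4 2 1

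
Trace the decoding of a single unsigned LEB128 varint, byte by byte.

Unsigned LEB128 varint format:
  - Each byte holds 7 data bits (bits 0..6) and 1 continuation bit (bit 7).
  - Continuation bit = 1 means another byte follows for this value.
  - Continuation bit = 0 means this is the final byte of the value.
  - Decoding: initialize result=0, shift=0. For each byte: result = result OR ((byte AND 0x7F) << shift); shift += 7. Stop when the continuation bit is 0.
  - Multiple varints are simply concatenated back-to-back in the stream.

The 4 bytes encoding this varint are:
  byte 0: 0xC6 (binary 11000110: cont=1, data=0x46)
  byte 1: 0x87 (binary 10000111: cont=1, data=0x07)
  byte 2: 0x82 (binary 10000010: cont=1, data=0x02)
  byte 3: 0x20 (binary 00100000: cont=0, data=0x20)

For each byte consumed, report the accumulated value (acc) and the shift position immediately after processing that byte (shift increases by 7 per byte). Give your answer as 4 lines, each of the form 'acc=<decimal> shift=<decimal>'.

Answer: acc=70 shift=7
acc=966 shift=14
acc=33734 shift=21
acc=67142598 shift=28

Derivation:
byte 0=0xC6: payload=0x46=70, contrib = 70<<0 = 70; acc -> 70, shift -> 7
byte 1=0x87: payload=0x07=7, contrib = 7<<7 = 896; acc -> 966, shift -> 14
byte 2=0x82: payload=0x02=2, contrib = 2<<14 = 32768; acc -> 33734, shift -> 21
byte 3=0x20: payload=0x20=32, contrib = 32<<21 = 67108864; acc -> 67142598, shift -> 28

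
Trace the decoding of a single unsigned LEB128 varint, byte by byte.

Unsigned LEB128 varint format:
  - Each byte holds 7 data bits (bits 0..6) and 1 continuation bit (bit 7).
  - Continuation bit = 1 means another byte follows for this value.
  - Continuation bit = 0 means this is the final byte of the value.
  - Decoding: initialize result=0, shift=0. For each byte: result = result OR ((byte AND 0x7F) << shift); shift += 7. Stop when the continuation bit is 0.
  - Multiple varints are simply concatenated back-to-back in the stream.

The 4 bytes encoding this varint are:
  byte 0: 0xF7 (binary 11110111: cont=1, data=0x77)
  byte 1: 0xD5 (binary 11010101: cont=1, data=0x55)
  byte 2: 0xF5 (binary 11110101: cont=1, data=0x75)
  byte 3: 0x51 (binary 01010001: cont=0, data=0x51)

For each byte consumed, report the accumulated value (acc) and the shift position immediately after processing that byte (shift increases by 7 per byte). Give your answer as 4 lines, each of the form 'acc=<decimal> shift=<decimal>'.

Answer: acc=119 shift=7
acc=10999 shift=14
acc=1927927 shift=21
acc=171797239 shift=28

Derivation:
byte 0=0xF7: payload=0x77=119, contrib = 119<<0 = 119; acc -> 119, shift -> 7
byte 1=0xD5: payload=0x55=85, contrib = 85<<7 = 10880; acc -> 10999, shift -> 14
byte 2=0xF5: payload=0x75=117, contrib = 117<<14 = 1916928; acc -> 1927927, shift -> 21
byte 3=0x51: payload=0x51=81, contrib = 81<<21 = 169869312; acc -> 171797239, shift -> 28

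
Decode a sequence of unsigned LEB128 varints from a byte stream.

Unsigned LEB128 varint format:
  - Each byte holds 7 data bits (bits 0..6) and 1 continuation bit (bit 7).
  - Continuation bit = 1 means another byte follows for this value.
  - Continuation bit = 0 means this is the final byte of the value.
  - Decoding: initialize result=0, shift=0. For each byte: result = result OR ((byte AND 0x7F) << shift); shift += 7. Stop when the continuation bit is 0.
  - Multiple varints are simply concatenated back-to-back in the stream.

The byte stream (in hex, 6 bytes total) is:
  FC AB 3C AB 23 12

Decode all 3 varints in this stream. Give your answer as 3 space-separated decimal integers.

Answer: 988668 4523 18

Derivation:
  byte[0]=0xFC cont=1 payload=0x7C=124: acc |= 124<<0 -> acc=124 shift=7
  byte[1]=0xAB cont=1 payload=0x2B=43: acc |= 43<<7 -> acc=5628 shift=14
  byte[2]=0x3C cont=0 payload=0x3C=60: acc |= 60<<14 -> acc=988668 shift=21 [end]
Varint 1: bytes[0:3] = FC AB 3C -> value 988668 (3 byte(s))
  byte[3]=0xAB cont=1 payload=0x2B=43: acc |= 43<<0 -> acc=43 shift=7
  byte[4]=0x23 cont=0 payload=0x23=35: acc |= 35<<7 -> acc=4523 shift=14 [end]
Varint 2: bytes[3:5] = AB 23 -> value 4523 (2 byte(s))
  byte[5]=0x12 cont=0 payload=0x12=18: acc |= 18<<0 -> acc=18 shift=7 [end]
Varint 3: bytes[5:6] = 12 -> value 18 (1 byte(s))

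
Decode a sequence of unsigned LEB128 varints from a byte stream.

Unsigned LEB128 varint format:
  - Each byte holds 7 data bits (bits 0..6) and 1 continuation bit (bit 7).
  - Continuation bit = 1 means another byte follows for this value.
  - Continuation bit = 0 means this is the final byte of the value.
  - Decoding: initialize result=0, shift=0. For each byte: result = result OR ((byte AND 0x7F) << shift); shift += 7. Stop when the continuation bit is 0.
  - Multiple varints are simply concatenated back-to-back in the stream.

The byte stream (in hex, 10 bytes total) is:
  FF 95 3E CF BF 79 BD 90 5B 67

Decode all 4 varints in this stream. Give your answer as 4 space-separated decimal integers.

  byte[0]=0xFF cont=1 payload=0x7F=127: acc |= 127<<0 -> acc=127 shift=7
  byte[1]=0x95 cont=1 payload=0x15=21: acc |= 21<<7 -> acc=2815 shift=14
  byte[2]=0x3E cont=0 payload=0x3E=62: acc |= 62<<14 -> acc=1018623 shift=21 [end]
Varint 1: bytes[0:3] = FF 95 3E -> value 1018623 (3 byte(s))
  byte[3]=0xCF cont=1 payload=0x4F=79: acc |= 79<<0 -> acc=79 shift=7
  byte[4]=0xBF cont=1 payload=0x3F=63: acc |= 63<<7 -> acc=8143 shift=14
  byte[5]=0x79 cont=0 payload=0x79=121: acc |= 121<<14 -> acc=1990607 shift=21 [end]
Varint 2: bytes[3:6] = CF BF 79 -> value 1990607 (3 byte(s))
  byte[6]=0xBD cont=1 payload=0x3D=61: acc |= 61<<0 -> acc=61 shift=7
  byte[7]=0x90 cont=1 payload=0x10=16: acc |= 16<<7 -> acc=2109 shift=14
  byte[8]=0x5B cont=0 payload=0x5B=91: acc |= 91<<14 -> acc=1493053 shift=21 [end]
Varint 3: bytes[6:9] = BD 90 5B -> value 1493053 (3 byte(s))
  byte[9]=0x67 cont=0 payload=0x67=103: acc |= 103<<0 -> acc=103 shift=7 [end]
Varint 4: bytes[9:10] = 67 -> value 103 (1 byte(s))

Answer: 1018623 1990607 1493053 103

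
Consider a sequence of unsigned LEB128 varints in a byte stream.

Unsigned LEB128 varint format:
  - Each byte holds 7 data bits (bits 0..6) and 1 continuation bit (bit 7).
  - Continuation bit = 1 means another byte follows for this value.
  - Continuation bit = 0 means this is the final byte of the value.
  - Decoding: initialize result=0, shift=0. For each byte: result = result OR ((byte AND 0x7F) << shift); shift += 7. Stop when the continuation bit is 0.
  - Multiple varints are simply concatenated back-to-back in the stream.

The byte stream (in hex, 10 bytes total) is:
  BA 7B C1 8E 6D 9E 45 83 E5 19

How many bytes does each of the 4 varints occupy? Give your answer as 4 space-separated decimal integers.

  byte[0]=0xBA cont=1 payload=0x3A=58: acc |= 58<<0 -> acc=58 shift=7
  byte[1]=0x7B cont=0 payload=0x7B=123: acc |= 123<<7 -> acc=15802 shift=14 [end]
Varint 1: bytes[0:2] = BA 7B -> value 15802 (2 byte(s))
  byte[2]=0xC1 cont=1 payload=0x41=65: acc |= 65<<0 -> acc=65 shift=7
  byte[3]=0x8E cont=1 payload=0x0E=14: acc |= 14<<7 -> acc=1857 shift=14
  byte[4]=0x6D cont=0 payload=0x6D=109: acc |= 109<<14 -> acc=1787713 shift=21 [end]
Varint 2: bytes[2:5] = C1 8E 6D -> value 1787713 (3 byte(s))
  byte[5]=0x9E cont=1 payload=0x1E=30: acc |= 30<<0 -> acc=30 shift=7
  byte[6]=0x45 cont=0 payload=0x45=69: acc |= 69<<7 -> acc=8862 shift=14 [end]
Varint 3: bytes[5:7] = 9E 45 -> value 8862 (2 byte(s))
  byte[7]=0x83 cont=1 payload=0x03=3: acc |= 3<<0 -> acc=3 shift=7
  byte[8]=0xE5 cont=1 payload=0x65=101: acc |= 101<<7 -> acc=12931 shift=14
  byte[9]=0x19 cont=0 payload=0x19=25: acc |= 25<<14 -> acc=422531 shift=21 [end]
Varint 4: bytes[7:10] = 83 E5 19 -> value 422531 (3 byte(s))

Answer: 2 3 2 3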